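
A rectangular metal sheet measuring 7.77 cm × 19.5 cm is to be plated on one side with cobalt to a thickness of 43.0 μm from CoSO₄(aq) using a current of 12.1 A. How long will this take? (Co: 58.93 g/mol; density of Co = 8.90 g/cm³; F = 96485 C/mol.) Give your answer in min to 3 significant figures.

26.2 min

Plated area = 7.77 × 19.5 = 151.5 cm²
Volume = 151.5 × 43.0×10⁻⁴ cm = 0.6515 cm³
m(Co) = 0.6515 × 8.90 = 5.798 g
n(Co) = 5.798 / 58.93 = 0.09839 mol; n(e⁻) = 2 × 0.09839 = 0.1968 mol
Q = 0.1968 × 96485 = 18990 C
t = 18990 / 12.1 = 1569 s = 26.2 min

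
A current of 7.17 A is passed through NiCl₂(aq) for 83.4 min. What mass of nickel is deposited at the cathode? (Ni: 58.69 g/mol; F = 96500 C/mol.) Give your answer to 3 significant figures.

10.9 g

Charge passed = 7.17 × 5004 = 35880 C
Moles of electrons = 35880 / 96500 = 0.3718 mol
Ni²⁺ + 2e⁻ → Ni, so n(Ni) = 0.3718 / 2 = 0.1859 mol
m = 0.1859 × 58.69 = 10.9 g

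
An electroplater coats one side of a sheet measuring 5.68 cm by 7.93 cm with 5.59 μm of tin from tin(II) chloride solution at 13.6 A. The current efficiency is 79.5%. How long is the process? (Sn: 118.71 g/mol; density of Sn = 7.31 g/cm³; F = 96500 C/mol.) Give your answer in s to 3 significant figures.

27.7 s

Plated area = 5.68 × 7.93 = 45.04 cm²
Volume = 45.04 × 5.59×10⁻⁴ cm = 0.02518 cm³
m(Sn) = 0.02518 × 7.31 = 0.1841 g
n(Sn) = 0.1841 / 118.71 = 0.001551 mol; n(e⁻) = 2 × 0.001551 = 0.003102 mol
Q = 0.003102 × 96500 / 0.795 = 376.5 C
t = 376.5 / 13.6 = 27.68 s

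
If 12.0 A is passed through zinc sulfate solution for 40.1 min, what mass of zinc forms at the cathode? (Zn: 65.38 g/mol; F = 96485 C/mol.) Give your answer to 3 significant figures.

9.78 g

Q = It = 12.0 × 2406 = 28870 C
Moles of electrons = 28870 / 96485 = 0.2992 mol
Zn²⁺ + 2e⁻ → Zn, so n(Zn) = 0.2992 / 2 = 0.1496 mol
m = 0.1496 × 65.38 = 9.78 g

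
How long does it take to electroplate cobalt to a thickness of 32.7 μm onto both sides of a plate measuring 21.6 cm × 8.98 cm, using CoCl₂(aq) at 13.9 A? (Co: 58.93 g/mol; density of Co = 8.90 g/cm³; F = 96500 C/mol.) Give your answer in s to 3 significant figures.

Plated area = 2 × 21.6 × 8.98 = 387.9 cm²
Volume = 387.9 × 32.7×10⁻⁴ cm = 1.268 cm³
m(Co) = 1.268 × 8.90 = 11.29 g
n(Co) = 11.29 / 58.93 = 0.1916 mol; n(e⁻) = 2 × 0.1916 = 0.3832 mol
Q = 0.3832 × 96500 = 36980 C
t = 36980 / 13.9 = 2660 s

2660 s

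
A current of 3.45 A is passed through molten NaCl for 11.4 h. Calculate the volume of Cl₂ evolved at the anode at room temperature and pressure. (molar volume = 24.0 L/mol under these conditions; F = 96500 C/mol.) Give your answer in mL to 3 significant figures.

Charge passed = 3.45 × 41040 = 1.416×10^5 C
Moles of electrons = 1.416×10^5 / 96500 = 1.467 mol
2Cl⁻ → Cl₂ + 2e⁻, so n(Cl₂) = 1.467 / 2 = 0.7335 mol
V = 0.7335 × 24.0 = 17.60 L
= 17600 mL

17600 mL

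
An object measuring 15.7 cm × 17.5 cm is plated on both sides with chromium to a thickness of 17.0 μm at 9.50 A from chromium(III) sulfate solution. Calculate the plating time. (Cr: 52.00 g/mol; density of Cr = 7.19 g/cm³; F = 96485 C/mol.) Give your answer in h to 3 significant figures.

1.09 h

Plated area = 2 × 15.7 × 17.5 = 549.5 cm²
Volume = 549.5 × 17.0×10⁻⁴ cm = 0.9342 cm³
m(Cr) = 0.9342 × 7.19 = 6.717 g
n(Cr) = 6.717 / 52.00 = 0.1292 mol; n(e⁻) = 3 × 0.1292 = 0.3876 mol
Q = 0.3876 × 96485 = 37400 C
t = 37400 / 9.50 = 3937 s = 1.09 h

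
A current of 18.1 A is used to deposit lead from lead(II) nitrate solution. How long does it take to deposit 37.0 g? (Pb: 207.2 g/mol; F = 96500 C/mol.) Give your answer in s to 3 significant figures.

1900 s

n(Pb) = 37.0 / 207.2 = 0.1786 mol
Pb²⁺ + 2e⁻ → Pb, so n(e⁻) = 2 × 0.1786 = 0.3572 mol
Q = 0.3572 × 96500 = 34470 C
t = Q / I = 34470 / 18.1 = 1904 s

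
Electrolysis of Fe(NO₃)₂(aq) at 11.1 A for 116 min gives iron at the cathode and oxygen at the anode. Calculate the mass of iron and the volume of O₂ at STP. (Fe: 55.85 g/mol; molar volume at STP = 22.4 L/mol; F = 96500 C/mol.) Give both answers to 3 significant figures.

22.4 g Fe; 4.48 L O₂

Q = 11.1 × 6960 = 77260 C; n(e⁻) = 77260 / 96500 = 0.8006 mol
Cathode: Fe²⁺ + 2e⁻ → Fe → n(Fe) = 0.8006/2 = 0.4003 mol → 22.4 g
Anode: 2H₂O → O₂ + 4H⁺ + 4e⁻ → n(O₂) = 0.8006/4 = 0.2002 mol → 4.48 L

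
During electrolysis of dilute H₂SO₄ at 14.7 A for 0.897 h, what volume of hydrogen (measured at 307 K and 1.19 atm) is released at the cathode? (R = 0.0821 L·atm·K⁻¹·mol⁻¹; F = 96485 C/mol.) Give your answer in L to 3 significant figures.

5.21 L

Q = It = 14.7 × 3229.2 = 47470 C
n(e⁻) = Q/F = 47470/96485 = 0.4920 mol
2H⁺ + 2e⁻ → H₂, so n(H₂) = 0.4920 / 2 = 0.2460 mol
V = nRT/P = 0.2460 × 0.0821 × 307 / 1.19 = 5.210 L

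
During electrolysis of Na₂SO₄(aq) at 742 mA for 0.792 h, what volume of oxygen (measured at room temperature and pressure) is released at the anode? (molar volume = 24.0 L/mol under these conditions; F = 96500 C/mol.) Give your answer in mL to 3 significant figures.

Charge passed = 0.742 × 2851.2 = 2116 C
Moles of electrons = 2116 / 96500 = 0.02193 mol
2H₂O → O₂ + 4H⁺ + 4e⁻, so n(O₂) = 0.02193 / 4 = 0.005483 mol
V = 0.005483 × 24.0 = 0.1316 L
= 132 mL

132 mL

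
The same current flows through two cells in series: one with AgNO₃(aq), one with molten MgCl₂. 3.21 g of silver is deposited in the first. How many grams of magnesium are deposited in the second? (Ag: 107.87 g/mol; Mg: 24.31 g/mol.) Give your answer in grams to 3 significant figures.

n(Ag) = 3.21 / 107.87 = 0.02976 mol
Ag⁺ + e⁻ → Ag, so n(e⁻) = 0.02976 mol
Since the cells are in series, n(e⁻) in the Mg cell is also 0.02976 mol.
Mg²⁺ + 2e⁻ → Mg, so n(Mg) = 0.02976 / 2 = 0.01488 mol
m(Mg) = 0.01488 × 24.31 = 0.362 g

0.362 g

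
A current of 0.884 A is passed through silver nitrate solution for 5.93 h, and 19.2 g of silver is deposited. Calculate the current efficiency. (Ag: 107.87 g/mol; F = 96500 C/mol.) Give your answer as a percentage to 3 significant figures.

91.0%

Q = 0.884 × 21348 = 18870 C
n(e⁻) = 18870 / 96500 = 0.1955 mol
Ag⁺ + e⁻ → Ag, so theoretical n(Ag) = 0.1955 mol → 21.09 g
Efficiency = 19.2 / 21.09 = 0.9104 = 91.0%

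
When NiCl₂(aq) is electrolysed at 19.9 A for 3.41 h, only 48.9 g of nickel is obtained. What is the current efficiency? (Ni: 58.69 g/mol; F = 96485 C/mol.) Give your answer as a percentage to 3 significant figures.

65.8%

Q = 19.9 × 12276 = 2.443×10^5 C
n(e⁻) = 2.443×10^5 / 96485 = 2.532 mol
Ni²⁺ + 2e⁻ → Ni, so theoretical n(Ni) = 1.266 mol → 74.30 g
Efficiency = 48.9 / 74.30 = 0.6581 = 65.8%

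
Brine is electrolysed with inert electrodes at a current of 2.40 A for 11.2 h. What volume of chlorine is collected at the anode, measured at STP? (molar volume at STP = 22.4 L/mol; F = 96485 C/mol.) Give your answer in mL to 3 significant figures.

11200 mL

Q = 2.40 A × 40320 s = 96770 C
n(e⁻) = 96770 / 96485 = 1.003 mol
2Cl⁻ → Cl₂ + 2e⁻, so n(Cl₂) = 1.003 / 2 = 0.5015 mol
V = 0.5015 × 22.4 = 11.23 L
= 11200 mL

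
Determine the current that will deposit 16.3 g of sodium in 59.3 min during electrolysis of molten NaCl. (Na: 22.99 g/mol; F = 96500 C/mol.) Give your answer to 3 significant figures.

n(Na) = 16.3 / 22.99 = 0.7090 mol
Na⁺ + e⁻ → Na, so n(e⁻) = 0.7090 mol
Q = 0.7090 × 96500 = 68420 C
I = Q / t = 68420 / 3558 s = 19.2 A

19.2 A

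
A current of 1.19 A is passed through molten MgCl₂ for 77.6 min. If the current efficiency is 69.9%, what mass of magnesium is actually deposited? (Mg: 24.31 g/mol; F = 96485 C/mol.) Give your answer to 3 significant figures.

Q = 1.19 × 4656 = 5541 C
n(e⁻) = 5541 / 96485 = 0.05743 mol
Mg²⁺ + 2e⁻ → Mg, so theoretical m(Mg) = 0.02872 × 24.31 = 0.6982 g
Actual mass = 69.9% × 0.6982 = 0.488 g

0.488 g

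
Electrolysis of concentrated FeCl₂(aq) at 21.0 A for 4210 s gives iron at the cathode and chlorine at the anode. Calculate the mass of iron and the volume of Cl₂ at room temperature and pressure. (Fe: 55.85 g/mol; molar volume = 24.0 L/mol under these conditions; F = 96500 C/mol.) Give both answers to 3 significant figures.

Q = 21.0 × 4210 = 88410 C; n(e⁻) = 88410 / 96500 = 0.9162 mol
Cathode: Fe²⁺ + 2e⁻ → Fe → n(Fe) = 0.9162/2 = 0.4581 mol → 25.6 g
Anode: 2Cl⁻ → Cl₂ + 2e⁻ → n(Cl₂) = 0.9162/2 = 0.4581 mol → 11.0 L

25.6 g Fe; 11.0 L Cl₂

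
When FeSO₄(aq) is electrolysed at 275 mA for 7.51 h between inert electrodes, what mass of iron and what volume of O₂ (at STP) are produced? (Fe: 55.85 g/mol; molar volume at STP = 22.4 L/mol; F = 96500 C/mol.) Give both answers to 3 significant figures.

2.15 g Fe; 0.431 L O₂

Q = 0.275 × 27036 = 7435 C; n(e⁻) = 7435 / 96500 = 0.07705 mol
Cathode: Fe²⁺ + 2e⁻ → Fe → n(Fe) = 0.07705/2 = 0.03853 mol → 2.15 g
Anode: 2H₂O → O₂ + 4H⁺ + 4e⁻ → n(O₂) = 0.07705/4 = 0.01926 mol → 0.431 L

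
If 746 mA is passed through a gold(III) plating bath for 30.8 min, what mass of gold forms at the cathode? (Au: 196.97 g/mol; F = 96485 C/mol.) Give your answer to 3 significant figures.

0.938 g

Charge passed = 0.746 × 1848 = 1379 C
Moles of electrons = 1379 / 96485 = 0.01429 mol
Au³⁺ + 3e⁻ → Au, so n(Au) = 0.01429 / 3 = 0.004763 mol
m = 0.004763 × 196.97 = 0.938 g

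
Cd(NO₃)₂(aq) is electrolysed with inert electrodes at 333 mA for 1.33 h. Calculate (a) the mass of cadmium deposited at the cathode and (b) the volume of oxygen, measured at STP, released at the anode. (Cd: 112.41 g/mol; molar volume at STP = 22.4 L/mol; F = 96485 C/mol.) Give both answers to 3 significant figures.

0.929 g Cd; 0.0925 L O₂

Q = 0.333 × 4788 = 1594 C; n(e⁻) = 1594 / 96485 = 0.01652 mol
Cathode: Cd²⁺ + 2e⁻ → Cd → n(Cd) = 0.01652/2 = 0.008260 mol → 0.929 g
Anode: 2H₂O → O₂ + 4H⁺ + 4e⁻ → n(O₂) = 0.01652/4 = 0.004130 mol → 0.0925 L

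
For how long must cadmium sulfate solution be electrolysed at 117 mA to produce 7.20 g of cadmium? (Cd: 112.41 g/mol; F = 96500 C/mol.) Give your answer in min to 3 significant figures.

n(Cd) = 7.20 / 112.41 = 0.06405 mol
Cd²⁺ + 2e⁻ → Cd, so n(e⁻) = 2 × 0.06405 = 0.1281 mol
Q = 0.1281 × 96500 = 12360 C
t = Q / I = 12360 / 0.117 = 1.056×10^5 s = 1760 min

1760 min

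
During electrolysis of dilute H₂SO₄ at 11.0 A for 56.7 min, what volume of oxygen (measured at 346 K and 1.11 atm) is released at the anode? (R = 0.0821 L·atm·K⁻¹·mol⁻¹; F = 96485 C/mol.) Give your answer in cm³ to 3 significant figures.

2480 cm³

Q = 11.0 A × 3402 s = 37420 C
n(e⁻) = Q/F = 37420/96485 = 0.3878 mol
2H₂O → O₂ + 4H⁺ + 4e⁻, so n(O₂) = 0.3878 / 4 = 0.09695 mol
V = nRT/P = 0.09695 × 0.0821 × 346 / 1.11 = 2.481 L
= 2480 cm³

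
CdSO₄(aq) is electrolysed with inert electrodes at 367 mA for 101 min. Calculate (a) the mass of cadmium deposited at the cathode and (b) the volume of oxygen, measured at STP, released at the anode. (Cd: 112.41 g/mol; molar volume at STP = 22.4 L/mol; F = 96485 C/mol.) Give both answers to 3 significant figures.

1.30 g Cd; 0.129 L O₂

Q = 0.367 × 6060 = 2224 C; n(e⁻) = 2224 / 96485 = 0.02305 mol
Cathode: Cd²⁺ + 2e⁻ → Cd → n(Cd) = 0.02305/2 = 0.01153 mol → 1.30 g
Anode: 2H₂O → O₂ + 4H⁺ + 4e⁻ → n(O₂) = 0.02305/4 = 0.005763 mol → 0.129 L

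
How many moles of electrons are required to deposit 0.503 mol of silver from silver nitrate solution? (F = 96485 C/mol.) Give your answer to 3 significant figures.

Ag⁺ + e⁻ → Ag, so n(e⁻) = 1 × 0.503 = 0.5030 mol

0.503 mol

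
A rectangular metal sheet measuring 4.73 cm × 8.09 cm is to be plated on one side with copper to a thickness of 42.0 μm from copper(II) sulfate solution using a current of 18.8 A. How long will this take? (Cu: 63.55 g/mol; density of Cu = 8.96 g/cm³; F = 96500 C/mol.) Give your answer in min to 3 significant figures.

Plated area = 4.73 × 8.09 = 38.27 cm²
Volume = 38.27 × 42.0×10⁻⁴ cm = 0.1607 cm³
m(Cu) = 0.1607 × 8.96 = 1.440 g
n(Cu) = 1.440 / 63.55 = 0.02266 mol; n(e⁻) = 2 × 0.02266 = 0.04532 mol
Q = 0.04532 × 96500 = 4373 C
t = 4373 / 18.8 = 232.6 s = 3.88 min

3.88 min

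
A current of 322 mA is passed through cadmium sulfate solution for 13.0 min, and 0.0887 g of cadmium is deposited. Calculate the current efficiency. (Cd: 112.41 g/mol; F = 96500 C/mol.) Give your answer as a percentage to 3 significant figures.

Q = 0.322 × 780 = 251.2 C
n(e⁻) = 251.2 / 96500 = 0.002603 mol
Cd²⁺ + 2e⁻ → Cd, so theoretical n(Cd) = 0.001302 mol → 0.1464 g
Efficiency = 0.0887 / 0.1464 = 0.6059 = 60.6%

60.6%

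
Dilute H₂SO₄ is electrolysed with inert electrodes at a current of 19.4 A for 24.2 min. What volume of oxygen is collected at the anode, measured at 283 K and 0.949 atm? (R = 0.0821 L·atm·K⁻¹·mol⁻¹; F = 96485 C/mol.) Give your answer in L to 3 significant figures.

Q = 19.4 A × 1452 s = 28170 C
Moles of electrons = 28170 / 96485 = 0.2920 mol
2H₂O → O₂ + 4H⁺ + 4e⁻, so n(O₂) = 0.2920 / 4 = 0.07300 mol
V = nRT/P = 0.07300 × 0.0821 × 283 / 0.949 = 1.787 L

1.79 L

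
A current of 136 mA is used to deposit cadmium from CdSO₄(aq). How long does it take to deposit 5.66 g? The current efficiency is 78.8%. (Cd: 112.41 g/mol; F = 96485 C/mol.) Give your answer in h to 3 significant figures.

n(Cd) = 5.66 / 112.41 = 0.05035 mol
Cd²⁺ + 2e⁻ → Cd, so n(e⁻) = 2 × 0.05035 = 0.1007 mol
Q = 0.1007 × 96485 / 0.788 = 12330 C
t = Q / I = 12330 / 0.136 = 90660 s = 25.2 h

25.2 h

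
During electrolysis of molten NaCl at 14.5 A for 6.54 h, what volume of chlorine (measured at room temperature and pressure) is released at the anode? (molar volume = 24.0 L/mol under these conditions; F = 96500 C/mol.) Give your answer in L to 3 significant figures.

42.5 L

Q = 14.5 A × 23544 s = 3.414×10^5 C
n(e⁻) = Q/F = 3.414×10^5/96500 = 3.538 mol
2Cl⁻ → Cl₂ + 2e⁻, so n(Cl₂) = 3.538 / 2 = 1.769 mol
V = 1.769 × 24.0 = 42.46 L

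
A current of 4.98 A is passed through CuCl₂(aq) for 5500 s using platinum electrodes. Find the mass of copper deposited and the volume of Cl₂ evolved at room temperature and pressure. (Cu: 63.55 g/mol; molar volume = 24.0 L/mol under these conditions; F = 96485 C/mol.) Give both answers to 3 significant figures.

Q = 4.98 × 5500 = 27390 C; n(e⁻) = 27390 / 96485 = 0.2839 mol
Cathode: Cu²⁺ + 2e⁻ → Cu → n(Cu) = 0.2839/2 = 0.1420 mol → 9.02 g
Anode: 2Cl⁻ → Cl₂ + 2e⁻ → n(Cl₂) = 0.2839/2 = 0.1420 mol → 3.41 L

9.02 g Cu; 3.41 L Cl₂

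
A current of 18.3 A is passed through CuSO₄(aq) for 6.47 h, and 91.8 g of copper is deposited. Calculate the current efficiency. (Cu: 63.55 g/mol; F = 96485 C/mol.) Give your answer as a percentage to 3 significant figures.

Q = 18.3 × 23292 = 4.262×10^5 C
n(e⁻) = 4.262×10^5 / 96485 = 4.417 mol
Cu²⁺ + 2e⁻ → Cu, so theoretical n(Cu) = 2.209 mol → 140.4 g
Efficiency = 91.8 / 140.4 = 0.6538 = 65.4%

65.4%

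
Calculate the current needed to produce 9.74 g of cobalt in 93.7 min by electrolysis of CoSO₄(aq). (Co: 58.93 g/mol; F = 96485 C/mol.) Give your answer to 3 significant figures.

5.67 A

n(Co) = 9.74 / 58.93 = 0.1653 mol
Co²⁺ + 2e⁻ → Co, so n(e⁻) = 2 × 0.1653 = 0.3306 mol
Q = 0.3306 × 96485 = 31900 C
I = Q / t = 31900 / 5622 s = 5.67 A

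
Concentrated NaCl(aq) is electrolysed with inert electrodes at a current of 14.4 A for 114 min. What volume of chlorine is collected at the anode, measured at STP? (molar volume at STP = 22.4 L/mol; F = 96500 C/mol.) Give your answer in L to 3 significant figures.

11.4 L

Charge passed = 14.4 × 6840 = 98500 C
Moles of electrons = 98500 / 96500 = 1.021 mol
2Cl⁻ → Cl₂ + 2e⁻, so n(Cl₂) = 1.021 / 2 = 0.5105 mol
V = 0.5105 × 22.4 = 11.44 L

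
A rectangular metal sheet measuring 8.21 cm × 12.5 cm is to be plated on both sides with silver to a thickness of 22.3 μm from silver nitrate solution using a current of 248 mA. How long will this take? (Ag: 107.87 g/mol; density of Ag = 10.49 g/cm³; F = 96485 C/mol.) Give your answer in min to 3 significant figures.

Plated area = 2 × 8.21 × 12.5 = 205.3 cm²
Volume = 205.3 × 22.3×10⁻⁴ cm = 0.4578 cm³
m(Ag) = 0.4578 × 10.49 = 4.802 g
n(Ag) = 4.802 / 107.87 = 0.04452 mol; n(e⁻) = 0.04452 mol
Q = 0.04452 × 96485 = 4296 C
t = 4296 / 0.248 = 17320 s = 289 min

289 min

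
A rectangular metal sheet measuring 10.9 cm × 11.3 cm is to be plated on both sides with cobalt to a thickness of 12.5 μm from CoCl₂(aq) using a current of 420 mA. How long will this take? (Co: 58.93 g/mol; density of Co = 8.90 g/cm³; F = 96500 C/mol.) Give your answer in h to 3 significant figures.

5.94 h

Plated area = 2 × 10.9 × 11.3 = 246.3 cm²
Volume = 246.3 × 12.5×10⁻⁴ cm = 0.3079 cm³
m(Co) = 0.3079 × 8.90 = 2.740 g
n(Co) = 2.740 / 58.93 = 0.04650 mol; n(e⁻) = 2 × 0.04650 = 0.09300 mol
Q = 0.09300 × 96500 = 8975 C
t = 8975 / 0.420 = 21370 s = 5.94 h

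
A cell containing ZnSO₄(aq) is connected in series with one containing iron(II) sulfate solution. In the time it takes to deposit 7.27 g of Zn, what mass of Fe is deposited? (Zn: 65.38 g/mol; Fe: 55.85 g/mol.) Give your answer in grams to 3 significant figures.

n(Zn) = 7.27 / 65.38 = 0.1112 mol
Zn²⁺ + 2e⁻ → Zn, so n(e⁻) = 2 × 0.1112 = 0.2224 mol
The cells are in series, so the same charge (and hence the same n(e⁻) = 0.2224 mol) passes through both.
Fe²⁺ + 2e⁻ → Fe, so n(Fe) = 0.2224 / 2 = 0.1112 mol
m(Fe) = 0.1112 × 55.85 = 6.21 g

6.21 g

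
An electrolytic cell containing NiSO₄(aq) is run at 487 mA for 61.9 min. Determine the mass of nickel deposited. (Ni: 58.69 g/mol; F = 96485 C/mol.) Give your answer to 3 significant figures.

0.550 g

Q = 0.487 A × 3714 s = 1809 C
n(e⁻) = 1809 / 96485 = 0.01875 mol
Ni²⁺ + 2e⁻ → Ni, so n(Ni) = 0.01875 / 2 = 0.009375 mol
m = 0.009375 × 58.69 = 0.550 g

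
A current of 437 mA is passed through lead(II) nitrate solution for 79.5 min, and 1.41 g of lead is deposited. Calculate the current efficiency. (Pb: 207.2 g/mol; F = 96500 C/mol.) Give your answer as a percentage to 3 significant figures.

63.0%

Q = 0.437 × 4770 = 2084 C
n(e⁻) = 2084 / 96500 = 0.02160 mol
Pb²⁺ + 2e⁻ → Pb, so theoretical n(Pb) = 0.01080 mol → 2.238 g
Efficiency = 1.41 / 2.238 = 0.6300 = 63.0%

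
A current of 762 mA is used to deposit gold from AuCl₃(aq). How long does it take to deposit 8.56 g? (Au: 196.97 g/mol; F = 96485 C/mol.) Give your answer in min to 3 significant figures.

275 min

n(Au) = 8.56 / 196.97 = 0.04346 mol
Au³⁺ + 3e⁻ → Au, so n(e⁻) = 3 × 0.04346 = 0.1304 mol
Q = 0.1304 × 96485 = 12580 C
t = Q / I = 12580 / 0.762 = 16510 s = 275 min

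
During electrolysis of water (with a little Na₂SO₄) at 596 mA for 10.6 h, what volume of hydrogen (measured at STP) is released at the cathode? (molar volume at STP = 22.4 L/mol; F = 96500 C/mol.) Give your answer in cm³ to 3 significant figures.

Charge passed = 0.596 × 38160 = 22740 C
n(e⁻) = Q/F = 22740/96500 = 0.2356 mol
2H⁺ + 2e⁻ → H₂, so n(H₂) = 0.2356 / 2 = 0.1178 mol
V = 0.1178 × 22.4 = 2.639 L
= 2640 cm³

2640 cm³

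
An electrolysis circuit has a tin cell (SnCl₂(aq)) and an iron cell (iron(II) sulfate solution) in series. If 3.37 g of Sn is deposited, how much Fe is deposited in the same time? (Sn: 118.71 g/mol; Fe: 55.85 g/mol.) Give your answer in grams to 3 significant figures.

n(Sn) = 3.37 / 118.71 = 0.02839 mol
Sn²⁺ + 2e⁻ → Sn, so n(e⁻) = 2 × 0.02839 = 0.05678 mol
In series, the same 0.05678 mol of electrons flows through the second cell.
Fe²⁺ + 2e⁻ → Fe, so n(Fe) = 0.05678 / 2 = 0.02839 mol
m(Fe) = 0.02839 × 55.85 = 1.59 g

1.59 g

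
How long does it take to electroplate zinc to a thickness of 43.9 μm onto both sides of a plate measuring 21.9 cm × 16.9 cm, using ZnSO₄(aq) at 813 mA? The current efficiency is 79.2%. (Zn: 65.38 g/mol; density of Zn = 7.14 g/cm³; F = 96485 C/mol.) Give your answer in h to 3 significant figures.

29.5 h

Plated area = 2 × 21.9 × 16.9 = 740.2 cm²
Volume = 740.2 × 43.9×10⁻⁴ cm = 3.249 cm³
m(Zn) = 3.249 × 7.14 = 23.20 g
n(Zn) = 23.20 / 65.38 = 0.3548 mol; n(e⁻) = 2 × 0.3548 = 0.7096 mol
Q = 0.7096 × 96485 / 0.792 = 86450 C
t = 86450 / 0.813 = 1.063×10^5 s = 29.5 h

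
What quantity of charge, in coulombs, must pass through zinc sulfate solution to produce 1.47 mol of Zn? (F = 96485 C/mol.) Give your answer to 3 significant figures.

2.84×10^5 C

Zn²⁺ + 2e⁻ → Zn, so n(e⁻) = 2 × 1.47 = 2.940 mol
Q = 2.940 × 96485 = 2.837×10^5 C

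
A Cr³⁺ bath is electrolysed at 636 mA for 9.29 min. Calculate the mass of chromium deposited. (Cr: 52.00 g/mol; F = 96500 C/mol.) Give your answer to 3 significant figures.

0.0637 g

Q = It = 0.636 × 557.4 = 354.5 C
Moles of electrons = 354.5 / 96500 = 0.003674 mol
Cr³⁺ + 3e⁻ → Cr, so n(Cr) = 0.003674 / 3 = 0.001225 mol
m = 0.001225 × 52.00 = 0.0637 g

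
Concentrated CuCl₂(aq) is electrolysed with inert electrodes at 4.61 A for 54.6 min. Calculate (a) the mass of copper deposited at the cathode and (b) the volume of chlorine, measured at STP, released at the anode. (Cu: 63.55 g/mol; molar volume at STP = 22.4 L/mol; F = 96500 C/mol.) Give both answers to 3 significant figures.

4.97 g Cu; 1.75 L Cl₂

Q = 4.61 × 3276 = 15100 C; n(e⁻) = 15100 / 96500 = 0.1565 mol
Cathode: Cu²⁺ + 2e⁻ → Cu → n(Cu) = 0.1565/2 = 0.07825 mol → 4.97 g
Anode: 2Cl⁻ → Cl₂ + 2e⁻ → n(Cl₂) = 0.1565/2 = 0.07825 mol → 1.75 L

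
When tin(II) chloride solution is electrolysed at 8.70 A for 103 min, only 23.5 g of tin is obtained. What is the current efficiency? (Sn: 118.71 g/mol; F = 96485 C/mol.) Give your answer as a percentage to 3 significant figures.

71.0%

Q = 8.70 × 6180 = 53770 C
n(e⁻) = 53770 / 96485 = 0.5573 mol
Sn²⁺ + 2e⁻ → Sn, so theoretical n(Sn) = 0.2787 mol → 33.08 g
Efficiency = 23.5 / 33.08 = 0.7104 = 71.0%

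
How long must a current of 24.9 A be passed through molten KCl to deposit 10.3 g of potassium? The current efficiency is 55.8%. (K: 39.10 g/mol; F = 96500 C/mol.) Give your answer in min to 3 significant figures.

30.5 min

n(K) = 10.3 / 39.10 = 0.2634 mol
K⁺ + e⁻ → K, so n(e⁻) = 0.2634 mol
Q = 0.2634 × 96500 / 0.558 = 45550 C
t = Q / I = 45550 / 24.9 = 1829 s = 30.5 min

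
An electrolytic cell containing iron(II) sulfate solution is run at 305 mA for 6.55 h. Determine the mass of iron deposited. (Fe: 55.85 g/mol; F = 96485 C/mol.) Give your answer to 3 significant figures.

2.08 g

Charge passed = 0.305 × 23580 = 7192 C
n(e⁻) = 7192 / 96485 = 0.07454 mol
Fe²⁺ + 2e⁻ → Fe, so n(Fe) = 0.07454 / 2 = 0.03727 mol
m = 0.03727 × 55.85 = 2.08 g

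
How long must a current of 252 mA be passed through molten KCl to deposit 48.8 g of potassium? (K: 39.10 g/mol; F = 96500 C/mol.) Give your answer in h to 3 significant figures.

n(K) = 48.8 / 39.10 = 1.248 mol
K⁺ + e⁻ → K, so n(e⁻) = 1.248 mol
Q = 1.248 × 96500 = 1.204×10^5 C
t = Q / I = 1.204×10^5 / 0.252 = 4.778×10^5 s = 133 h

133 h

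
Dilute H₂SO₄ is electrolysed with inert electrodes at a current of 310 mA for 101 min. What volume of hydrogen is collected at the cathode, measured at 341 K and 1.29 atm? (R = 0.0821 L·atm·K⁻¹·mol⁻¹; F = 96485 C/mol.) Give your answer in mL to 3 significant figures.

Charge passed = 0.310 × 6060 = 1879 C
Moles of electrons = 1879 / 96485 = 0.01947 mol
2H⁺ + 2e⁻ → H₂, so n(H₂) = 0.01947 / 2 = 0.009735 mol
V = nRT/P = 0.009735 × 0.0821 × 341 / 1.29 = 0.2113 L
= 211 mL

211 mL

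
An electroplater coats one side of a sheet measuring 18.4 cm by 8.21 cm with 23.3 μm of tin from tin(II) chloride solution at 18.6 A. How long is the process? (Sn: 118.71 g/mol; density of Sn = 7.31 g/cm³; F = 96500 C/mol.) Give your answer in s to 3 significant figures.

Plated area = 18.4 × 8.21 = 151.1 cm²
Volume = 151.1 × 23.3×10⁻⁴ cm = 0.3521 cm³
m(Sn) = 0.3521 × 7.31 = 2.574 g
n(Sn) = 2.574 / 118.71 = 0.02168 mol; n(e⁻) = 2 × 0.02168 = 0.04336 mol
Q = 0.04336 × 96500 = 4184 C
t = 4184 / 18.6 = 224.9 s

225 s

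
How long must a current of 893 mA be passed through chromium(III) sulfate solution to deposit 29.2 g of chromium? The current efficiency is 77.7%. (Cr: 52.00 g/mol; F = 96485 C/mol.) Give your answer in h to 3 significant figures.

n(Cr) = 29.2 / 52.00 = 0.5615 mol
Cr³⁺ + 3e⁻ → Cr, so n(e⁻) = 3 × 0.5615 = 1.685 mol
Q = 1.685 × 96485 / 0.777 = 2.092×10^5 C
t = Q / I = 2.092×10^5 / 0.893 = 2.343×10^5 s = 65.1 h

65.1 h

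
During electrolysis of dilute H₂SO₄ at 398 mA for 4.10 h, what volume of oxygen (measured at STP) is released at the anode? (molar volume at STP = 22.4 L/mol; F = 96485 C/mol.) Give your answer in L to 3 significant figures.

Q = 0.398 A × 14760 s = 5874 C
n(e⁻) = 5874 / 96485 = 0.06088 mol
2H₂O → O₂ + 4H⁺ + 4e⁻, so n(O₂) = 0.06088 / 4 = 0.01522 mol
V = 0.01522 × 22.4 = 0.3409 L

0.341 L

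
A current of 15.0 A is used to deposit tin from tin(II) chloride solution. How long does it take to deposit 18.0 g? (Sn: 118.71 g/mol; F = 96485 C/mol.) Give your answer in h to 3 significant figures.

n(Sn) = 18.0 / 118.71 = 0.1516 mol
Sn²⁺ + 2e⁻ → Sn, so n(e⁻) = 2 × 0.1516 = 0.3032 mol
Q = 0.3032 × 96485 = 29250 C
t = Q / I = 29250 / 15.0 = 1950 s = 0.542 h

0.542 h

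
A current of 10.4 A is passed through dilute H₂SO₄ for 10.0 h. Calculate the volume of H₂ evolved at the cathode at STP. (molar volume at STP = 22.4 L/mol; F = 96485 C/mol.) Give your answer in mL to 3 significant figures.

43500 mL

Q = 10.4 A × 36000 s = 3.744×10^5 C
n(e⁻) = 3.744×10^5 / 96485 = 3.880 mol
2H⁺ + 2e⁻ → H₂, so n(H₂) = 3.880 / 2 = 1.940 mol
V = 1.940 × 22.4 = 43.46 L
= 43500 mL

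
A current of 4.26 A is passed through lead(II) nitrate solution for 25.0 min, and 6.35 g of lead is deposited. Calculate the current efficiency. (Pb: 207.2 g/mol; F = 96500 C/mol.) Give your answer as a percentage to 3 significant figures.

92.6%

Q = 4.26 × 1500 = 6390 C
n(e⁻) = 6390 / 96500 = 0.06622 mol
Pb²⁺ + 2e⁻ → Pb, so theoretical n(Pb) = 0.03311 mol → 6.860 g
Efficiency = 6.35 / 6.860 = 0.9257 = 92.6%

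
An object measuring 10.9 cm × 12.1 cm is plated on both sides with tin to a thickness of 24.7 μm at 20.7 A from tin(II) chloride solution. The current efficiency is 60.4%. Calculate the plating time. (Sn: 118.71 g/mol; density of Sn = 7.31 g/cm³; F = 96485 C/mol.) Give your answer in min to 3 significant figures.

10.3 min

Plated area = 2 × 10.9 × 12.1 = 263.8 cm²
Volume = 263.8 × 24.7×10⁻⁴ cm = 0.6516 cm³
m(Sn) = 0.6516 × 7.31 = 4.763 g
n(Sn) = 4.763 / 118.71 = 0.04012 mol; n(e⁻) = 2 × 0.04012 = 0.08024 mol
Q = 0.08024 × 96485 / 0.604 = 12820 C
t = 12820 / 20.7 = 619.3 s = 10.3 min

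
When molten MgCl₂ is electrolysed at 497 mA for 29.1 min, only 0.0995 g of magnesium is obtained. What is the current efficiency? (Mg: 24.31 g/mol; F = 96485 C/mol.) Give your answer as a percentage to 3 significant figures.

Q = 0.497 × 1746 = 867.8 C
n(e⁻) = 867.8 / 96485 = 0.008994 mol
Mg²⁺ + 2e⁻ → Mg, so theoretical n(Mg) = 0.004497 mol → 0.1093 g
Efficiency = 0.0995 / 0.1093 = 0.9103 = 91.0%

91.0%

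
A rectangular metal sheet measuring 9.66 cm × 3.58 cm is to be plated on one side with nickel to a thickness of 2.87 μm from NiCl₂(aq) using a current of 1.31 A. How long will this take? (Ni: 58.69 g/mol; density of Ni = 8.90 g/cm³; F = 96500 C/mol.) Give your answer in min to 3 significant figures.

Plated area = 9.66 × 3.58 = 34.58 cm²
Volume = 34.58 × 2.87×10⁻⁴ cm = 0.009924 cm³
m(Ni) = 0.009924 × 8.90 = 0.08832 g
n(Ni) = 0.08832 / 58.69 = 0.001505 mol; n(e⁻) = 2 × 0.001505 = 0.003010 mol
Q = 0.003010 × 96500 = 290.5 C
t = 290.5 / 1.31 = 221.8 s = 3.70 min

3.70 min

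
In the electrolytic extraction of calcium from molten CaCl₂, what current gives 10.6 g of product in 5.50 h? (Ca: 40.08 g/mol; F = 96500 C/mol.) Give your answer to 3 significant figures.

2.58 A

n(Ca) = 10.6 / 40.08 = 0.2645 mol
Ca²⁺ + 2e⁻ → Ca, so n(e⁻) = 2 × 0.2645 = 0.5290 mol
Q = 0.5290 × 96500 = 51050 C
I = Q / t = 51050 / 19800 s = 2.58 A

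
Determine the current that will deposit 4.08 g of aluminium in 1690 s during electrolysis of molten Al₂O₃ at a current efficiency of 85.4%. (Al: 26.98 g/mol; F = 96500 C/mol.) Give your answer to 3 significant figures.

n(Al) = 4.08 / 26.98 = 0.1512 mol
Al³⁺ + 3e⁻ → Al, so n(e⁻) = 3 × 0.1512 = 0.4536 mol
Q = 0.4536 × 96500 / 0.854 = 51260 C
I = Q / t = 51260 / 1690 s = 30.3 A

30.3 A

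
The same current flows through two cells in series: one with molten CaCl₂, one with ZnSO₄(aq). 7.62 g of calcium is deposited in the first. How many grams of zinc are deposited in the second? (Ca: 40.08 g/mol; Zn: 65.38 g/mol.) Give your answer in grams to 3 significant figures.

n(Ca) = 7.62 / 40.08 = 0.1901 mol
Ca²⁺ + 2e⁻ → Ca, so n(e⁻) = 2 × 0.1901 = 0.3802 mol
Since the cells are in series, n(e⁻) in the Zn cell is also 0.3802 mol.
Zn²⁺ + 2e⁻ → Zn, so n(Zn) = 0.3802 / 2 = 0.1901 mol
m(Zn) = 0.1901 × 65.38 = 12.4 g

12.4 g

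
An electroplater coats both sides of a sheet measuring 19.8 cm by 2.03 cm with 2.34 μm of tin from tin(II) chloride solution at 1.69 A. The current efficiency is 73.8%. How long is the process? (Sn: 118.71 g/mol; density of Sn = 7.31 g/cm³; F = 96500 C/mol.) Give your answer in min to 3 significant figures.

2.99 min

Plated area = 2 × 19.8 × 2.03 = 80.39 cm²
Volume = 80.39 × 2.34×10⁻⁴ cm = 0.01881 cm³
m(Sn) = 0.01881 × 7.31 = 0.1375 g
n(Sn) = 0.1375 / 118.71 = 0.001158 mol; n(e⁻) = 2 × 0.001158 = 0.002316 mol
Q = 0.002316 × 96500 / 0.738 = 302.8 C
t = 302.8 / 1.69 = 179.2 s = 2.99 min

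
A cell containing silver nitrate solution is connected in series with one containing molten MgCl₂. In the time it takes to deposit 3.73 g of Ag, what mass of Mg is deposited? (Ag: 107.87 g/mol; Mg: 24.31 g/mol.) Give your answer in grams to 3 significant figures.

0.420 g

n(Ag) = 3.73 / 107.87 = 0.03458 mol
Ag⁺ + e⁻ → Ag, so n(e⁻) = 0.03458 mol
Since the cells are in series, n(e⁻) in the Mg cell is also 0.03458 mol.
Mg²⁺ + 2e⁻ → Mg, so n(Mg) = 0.03458 / 2 = 0.01729 mol
m(Mg) = 0.01729 × 24.31 = 0.420 g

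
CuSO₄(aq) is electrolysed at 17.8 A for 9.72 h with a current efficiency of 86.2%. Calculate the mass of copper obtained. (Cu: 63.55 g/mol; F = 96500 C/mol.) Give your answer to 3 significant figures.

177 g

Q = 17.8 × 34992 = 6.229×10^5 C
n(e⁻) = 6.229×10^5 / 96500 = 6.455 mol
Cu²⁺ + 2e⁻ → Cu, so theoretical m(Cu) = 3.228 × 63.55 = 205.1 g
Actual mass = 86.2% × 205.1 = 177 g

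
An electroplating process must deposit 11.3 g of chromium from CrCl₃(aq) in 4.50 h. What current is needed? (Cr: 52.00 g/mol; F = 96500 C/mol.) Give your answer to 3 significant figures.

n(Cr) = 11.3 / 52.00 = 0.2173 mol
Cr³⁺ + 3e⁻ → Cr, so n(e⁻) = 3 × 0.2173 = 0.6519 mol
Q = 0.6519 × 96500 = 62910 C
I = Q / t = 62910 / 16200 s = 3.88 A

3.88 A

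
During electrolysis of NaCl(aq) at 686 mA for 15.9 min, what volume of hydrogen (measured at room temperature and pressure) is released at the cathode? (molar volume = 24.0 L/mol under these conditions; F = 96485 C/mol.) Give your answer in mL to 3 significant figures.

Q = It = 0.686 × 954 = 654.4 C
n(e⁻) = 654.4 / 96485 = 0.006782 mol
2H⁺ + 2e⁻ → H₂, so n(H₂) = 0.006782 / 2 = 0.003391 mol
V = 0.003391 × 24.0 = 0.08138 L
= 81.4 mL

81.4 mL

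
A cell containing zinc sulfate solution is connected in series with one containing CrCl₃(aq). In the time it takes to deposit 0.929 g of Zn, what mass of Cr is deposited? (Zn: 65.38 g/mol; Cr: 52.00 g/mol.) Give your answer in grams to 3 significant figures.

n(Zn) = 0.929 / 65.38 = 0.01421 mol
Zn²⁺ + 2e⁻ → Zn, so n(e⁻) = 2 × 0.01421 = 0.02842 mol
Same current for the same time ⇒ same n(e⁻) = 0.02842 mol in both cells.
Cr³⁺ + 3e⁻ → Cr, so n(Cr) = 0.02842 / 3 = 0.009473 mol
m(Cr) = 0.009473 × 52.00 = 0.493 g

0.493 g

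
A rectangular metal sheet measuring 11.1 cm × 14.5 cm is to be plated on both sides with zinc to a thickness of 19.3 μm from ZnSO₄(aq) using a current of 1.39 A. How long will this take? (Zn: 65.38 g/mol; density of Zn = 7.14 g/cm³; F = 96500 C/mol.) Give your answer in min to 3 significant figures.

157 min

Plated area = 2 × 11.1 × 14.5 = 321.9 cm²
Volume = 321.9 × 19.3×10⁻⁴ cm = 0.6213 cm³
m(Zn) = 0.6213 × 7.14 = 4.436 g
n(Zn) = 4.436 / 65.38 = 0.06785 mol; n(e⁻) = 2 × 0.06785 = 0.1357 mol
Q = 0.1357 × 96500 = 13100 C
t = 13100 / 1.39 = 9424 s = 157 min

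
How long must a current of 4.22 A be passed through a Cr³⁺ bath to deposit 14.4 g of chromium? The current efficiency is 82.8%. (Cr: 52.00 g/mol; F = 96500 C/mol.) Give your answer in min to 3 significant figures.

n(Cr) = 14.4 / 52.00 = 0.2769 mol
Cr³⁺ + 3e⁻ → Cr, so n(e⁻) = 3 × 0.2769 = 0.8307 mol
Q = 0.8307 × 96500 / 0.828 = 96810 C
t = Q / I = 96810 / 4.22 = 22940 s = 382 min

382 min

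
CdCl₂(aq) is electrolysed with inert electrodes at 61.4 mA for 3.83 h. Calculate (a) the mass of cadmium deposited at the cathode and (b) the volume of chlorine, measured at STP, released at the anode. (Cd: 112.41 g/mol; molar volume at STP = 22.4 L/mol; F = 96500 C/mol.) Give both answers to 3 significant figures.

Q = 0.0614 × 13788 = 846.6 C; n(e⁻) = 846.6 / 96500 = 0.008773 mol
Cathode: Cd²⁺ + 2e⁻ → Cd → n(Cd) = 0.008773/2 = 0.004387 mol → 0.493 g
Anode: 2Cl⁻ → Cl₂ + 2e⁻ → n(Cl₂) = 0.008773/2 = 0.004387 mol → 0.0983 L

0.493 g Cd; 0.0983 L Cl₂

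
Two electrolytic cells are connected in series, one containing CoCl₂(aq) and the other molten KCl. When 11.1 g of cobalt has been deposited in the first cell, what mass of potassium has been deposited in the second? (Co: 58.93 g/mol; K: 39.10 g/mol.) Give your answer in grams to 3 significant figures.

n(Co) = 11.1 / 58.93 = 0.1884 mol
Co²⁺ + 2e⁻ → Co, so n(e⁻) = 2 × 0.1884 = 0.3768 mol
Same current for the same time ⇒ same n(e⁻) = 0.3768 mol in both cells.
K⁺ + e⁻ → K, so n(K) = 0.3768 mol
m(K) = 0.3768 × 39.10 = 14.7 g

14.7 g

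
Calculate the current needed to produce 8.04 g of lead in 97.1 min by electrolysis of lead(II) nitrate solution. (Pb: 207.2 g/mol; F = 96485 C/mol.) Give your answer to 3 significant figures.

n(Pb) = 8.04 / 207.2 = 0.03880 mol
Pb²⁺ + 2e⁻ → Pb, so n(e⁻) = 2 × 0.03880 = 0.07760 mol
Q = 0.07760 × 96485 = 7487 C
I = Q / t = 7487 / 5826 s = 1.29 A

1.29 A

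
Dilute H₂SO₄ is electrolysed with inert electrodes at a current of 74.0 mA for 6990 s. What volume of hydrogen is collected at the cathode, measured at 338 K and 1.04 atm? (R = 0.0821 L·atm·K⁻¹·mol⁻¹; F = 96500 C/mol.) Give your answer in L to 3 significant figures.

Q = It = 0.0740 × 6990 = 517.3 C
n(e⁻) = 517.3 / 96500 = 0.005361 mol
2H⁺ + 2e⁻ → H₂, so n(H₂) = 0.005361 / 2 = 0.002681 mol
V = nRT/P = 0.002681 × 0.0821 × 338 / 1.04 = 0.07154 L

0.0715 L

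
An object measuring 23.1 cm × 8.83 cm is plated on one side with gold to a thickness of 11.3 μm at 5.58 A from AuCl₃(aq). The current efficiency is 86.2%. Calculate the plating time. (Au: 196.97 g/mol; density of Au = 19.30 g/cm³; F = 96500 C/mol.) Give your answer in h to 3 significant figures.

0.378 h

Plated area = 23.1 × 8.83 = 204.0 cm²
Volume = 204.0 × 11.3×10⁻⁴ cm = 0.2305 cm³
m(Au) = 0.2305 × 19.30 = 4.449 g
n(Au) = 4.449 / 196.97 = 0.02259 mol; n(e⁻) = 3 × 0.02259 = 0.06777 mol
Q = 0.06777 × 96500 / 0.862 = 7587 C
t = 7587 / 5.58 = 1360 s = 0.378 h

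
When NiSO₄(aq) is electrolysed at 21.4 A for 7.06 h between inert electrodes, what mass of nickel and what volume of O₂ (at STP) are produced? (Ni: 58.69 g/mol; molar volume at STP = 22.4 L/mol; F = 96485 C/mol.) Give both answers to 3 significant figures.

165 g Ni; 31.6 L O₂

Q = 21.4 × 25416 = 5.439×10^5 C; n(e⁻) = 5.439×10^5 / 96485 = 5.637 mol
Cathode: Ni²⁺ + 2e⁻ → Ni → n(Ni) = 5.637/2 = 2.819 mol → 165 g
Anode: 2H₂O → O₂ + 4H⁺ + 4e⁻ → n(O₂) = 5.637/4 = 1.409 mol → 31.6 L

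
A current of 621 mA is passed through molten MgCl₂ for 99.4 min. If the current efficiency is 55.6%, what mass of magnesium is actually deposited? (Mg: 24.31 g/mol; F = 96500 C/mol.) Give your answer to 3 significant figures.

0.259 g

Q = 0.621 × 5964 = 3704 C
n(e⁻) = 3704 / 96500 = 0.03838 mol
Mg²⁺ + 2e⁻ → Mg, so theoretical m(Mg) = 0.01919 × 24.31 = 0.4665 g
Actual mass = 55.6% × 0.4665 = 0.259 g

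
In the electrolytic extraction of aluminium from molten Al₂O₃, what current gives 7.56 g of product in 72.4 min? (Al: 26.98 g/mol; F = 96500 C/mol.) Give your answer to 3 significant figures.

n(Al) = 7.56 / 26.98 = 0.2802 mol
Al³⁺ + 3e⁻ → Al, so n(e⁻) = 3 × 0.2802 = 0.8406 mol
Q = 0.8406 × 96500 = 81120 C
I = Q / t = 81120 / 4344 s = 18.7 A

18.7 A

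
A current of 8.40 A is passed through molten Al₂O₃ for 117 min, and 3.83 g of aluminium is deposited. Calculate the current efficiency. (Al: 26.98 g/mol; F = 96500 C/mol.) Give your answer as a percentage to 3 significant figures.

69.7%

Q = 8.40 × 7020 = 58970 C
n(e⁻) = 58970 / 96500 = 0.6111 mol
Al³⁺ + 3e⁻ → Al, so theoretical n(Al) = 0.2037 mol → 5.496 g
Efficiency = 3.83 / 5.496 = 0.6969 = 69.7%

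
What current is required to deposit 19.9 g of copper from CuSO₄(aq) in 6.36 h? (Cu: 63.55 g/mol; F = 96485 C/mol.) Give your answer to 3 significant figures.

n(Cu) = 19.9 / 63.55 = 0.3131 mol
Cu²⁺ + 2e⁻ → Cu, so n(e⁻) = 2 × 0.3131 = 0.6262 mol
Q = 0.6262 × 96485 = 60420 C
I = Q / t = 60420 / 22896 s = 2.64 A

2.64 A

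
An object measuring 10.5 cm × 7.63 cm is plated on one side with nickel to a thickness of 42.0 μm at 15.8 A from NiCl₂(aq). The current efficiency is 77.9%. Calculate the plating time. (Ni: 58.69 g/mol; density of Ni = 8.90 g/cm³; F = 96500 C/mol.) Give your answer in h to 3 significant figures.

Plated area = 10.5 × 7.63 = 80.12 cm²
Volume = 80.12 × 42.0×10⁻⁴ cm = 0.3365 cm³
m(Ni) = 0.3365 × 8.90 = 2.995 g
n(Ni) = 2.995 / 58.69 = 0.05103 mol; n(e⁻) = 2 × 0.05103 = 0.1021 mol
Q = 0.1021 × 96500 / 0.779 = 12650 C
t = 12650 / 15.8 = 800.6 s = 0.222 h

0.222 h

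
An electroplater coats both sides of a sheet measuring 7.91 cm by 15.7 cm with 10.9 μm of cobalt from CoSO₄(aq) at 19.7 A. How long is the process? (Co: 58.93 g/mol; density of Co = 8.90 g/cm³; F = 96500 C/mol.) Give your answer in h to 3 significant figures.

0.111 h

Plated area = 2 × 7.91 × 15.7 = 248.4 cm²
Volume = 248.4 × 10.9×10⁻⁴ cm = 0.2708 cm³
m(Co) = 0.2708 × 8.90 = 2.410 g
n(Co) = 2.410 / 58.93 = 0.04090 mol; n(e⁻) = 2 × 0.04090 = 0.08180 mol
Q = 0.08180 × 96500 = 7894 C
t = 7894 / 19.7 = 400.7 s = 0.111 h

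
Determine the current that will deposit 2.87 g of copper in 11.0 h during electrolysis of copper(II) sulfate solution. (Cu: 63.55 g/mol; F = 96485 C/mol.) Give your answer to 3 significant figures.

n(Cu) = 2.87 / 63.55 = 0.04516 mol
Cu²⁺ + 2e⁻ → Cu, so n(e⁻) = 2 × 0.04516 = 0.09032 mol
Q = 0.09032 × 96485 = 8715 C
I = Q / t = 8715 / 39600 s = 0.220 A

0.220 A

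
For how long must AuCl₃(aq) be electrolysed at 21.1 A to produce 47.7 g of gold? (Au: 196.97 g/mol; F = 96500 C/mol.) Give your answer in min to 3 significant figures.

55.4 min

n(Au) = 47.7 / 196.97 = 0.2422 mol
Au³⁺ + 3e⁻ → Au, so n(e⁻) = 3 × 0.2422 = 0.7266 mol
Q = 0.7266 × 96500 = 70120 C
t = Q / I = 70120 / 21.1 = 3323 s = 55.4 min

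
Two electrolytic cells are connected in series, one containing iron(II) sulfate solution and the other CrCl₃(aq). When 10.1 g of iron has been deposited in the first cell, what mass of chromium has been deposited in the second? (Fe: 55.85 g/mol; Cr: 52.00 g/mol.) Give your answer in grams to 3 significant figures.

6.27 g

n(Fe) = 10.1 / 55.85 = 0.1808 mol
Fe²⁺ + 2e⁻ → Fe, so n(e⁻) = 2 × 0.1808 = 0.3616 mol
Since the cells are in series, n(e⁻) in the Cr cell is also 0.3616 mol.
Cr³⁺ + 3e⁻ → Cr, so n(Cr) = 0.3616 / 3 = 0.1205 mol
m(Cr) = 0.1205 × 52.00 = 6.27 g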